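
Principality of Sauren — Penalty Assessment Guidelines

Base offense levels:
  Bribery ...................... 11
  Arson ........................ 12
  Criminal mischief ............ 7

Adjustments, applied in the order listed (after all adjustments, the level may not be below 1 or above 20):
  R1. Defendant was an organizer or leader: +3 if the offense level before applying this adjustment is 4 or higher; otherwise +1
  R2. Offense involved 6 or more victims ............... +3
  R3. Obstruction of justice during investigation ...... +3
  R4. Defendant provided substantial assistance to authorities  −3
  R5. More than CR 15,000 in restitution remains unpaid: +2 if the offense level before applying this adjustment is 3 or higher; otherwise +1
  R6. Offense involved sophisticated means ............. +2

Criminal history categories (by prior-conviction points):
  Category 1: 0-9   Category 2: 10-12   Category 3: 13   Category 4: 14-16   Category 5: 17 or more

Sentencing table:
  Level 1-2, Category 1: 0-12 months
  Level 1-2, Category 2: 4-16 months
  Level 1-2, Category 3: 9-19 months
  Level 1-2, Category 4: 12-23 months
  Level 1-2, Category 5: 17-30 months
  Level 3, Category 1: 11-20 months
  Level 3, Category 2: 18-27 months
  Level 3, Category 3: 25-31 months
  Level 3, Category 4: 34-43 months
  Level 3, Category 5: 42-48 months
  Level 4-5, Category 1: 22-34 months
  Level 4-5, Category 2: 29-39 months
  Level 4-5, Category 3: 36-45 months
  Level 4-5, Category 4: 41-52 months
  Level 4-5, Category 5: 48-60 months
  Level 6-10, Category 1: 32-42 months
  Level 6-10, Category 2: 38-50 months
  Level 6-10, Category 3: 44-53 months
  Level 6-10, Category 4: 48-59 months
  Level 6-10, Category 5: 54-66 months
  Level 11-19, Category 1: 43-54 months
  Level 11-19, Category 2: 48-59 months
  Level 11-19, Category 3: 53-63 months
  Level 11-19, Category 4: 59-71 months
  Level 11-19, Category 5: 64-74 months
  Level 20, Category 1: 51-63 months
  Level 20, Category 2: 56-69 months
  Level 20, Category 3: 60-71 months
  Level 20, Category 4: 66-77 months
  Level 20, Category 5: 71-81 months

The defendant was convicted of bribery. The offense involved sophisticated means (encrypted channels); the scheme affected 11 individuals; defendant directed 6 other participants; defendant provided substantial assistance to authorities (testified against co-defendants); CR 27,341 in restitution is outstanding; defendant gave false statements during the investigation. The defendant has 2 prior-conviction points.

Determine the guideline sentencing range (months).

51-63 months

Base offense level for bribery: 11.
R1 applies (level before this adjustment is 11 ≥ 4, so +3): 11 + 3 = 14.
R2 applies: 14 + 3 = 17.
R3 applies: 17 + 3 = 20.
R4 applies: 20 − 3 = 17.
R5 applies (level before this adjustment is 17 ≥ 3, so +2): 17 + 2 = 19.
R6 applies: 19 + 2 = 21.
Level 21 exceeds the maximum of 20; capped at 20.
Final offense level: 20.
Criminal history: 2 prior points → Category 1 (0-9).
Level 20 falls in the 20 band.
Grid: Level 20 × Category 1 = 51-63 months.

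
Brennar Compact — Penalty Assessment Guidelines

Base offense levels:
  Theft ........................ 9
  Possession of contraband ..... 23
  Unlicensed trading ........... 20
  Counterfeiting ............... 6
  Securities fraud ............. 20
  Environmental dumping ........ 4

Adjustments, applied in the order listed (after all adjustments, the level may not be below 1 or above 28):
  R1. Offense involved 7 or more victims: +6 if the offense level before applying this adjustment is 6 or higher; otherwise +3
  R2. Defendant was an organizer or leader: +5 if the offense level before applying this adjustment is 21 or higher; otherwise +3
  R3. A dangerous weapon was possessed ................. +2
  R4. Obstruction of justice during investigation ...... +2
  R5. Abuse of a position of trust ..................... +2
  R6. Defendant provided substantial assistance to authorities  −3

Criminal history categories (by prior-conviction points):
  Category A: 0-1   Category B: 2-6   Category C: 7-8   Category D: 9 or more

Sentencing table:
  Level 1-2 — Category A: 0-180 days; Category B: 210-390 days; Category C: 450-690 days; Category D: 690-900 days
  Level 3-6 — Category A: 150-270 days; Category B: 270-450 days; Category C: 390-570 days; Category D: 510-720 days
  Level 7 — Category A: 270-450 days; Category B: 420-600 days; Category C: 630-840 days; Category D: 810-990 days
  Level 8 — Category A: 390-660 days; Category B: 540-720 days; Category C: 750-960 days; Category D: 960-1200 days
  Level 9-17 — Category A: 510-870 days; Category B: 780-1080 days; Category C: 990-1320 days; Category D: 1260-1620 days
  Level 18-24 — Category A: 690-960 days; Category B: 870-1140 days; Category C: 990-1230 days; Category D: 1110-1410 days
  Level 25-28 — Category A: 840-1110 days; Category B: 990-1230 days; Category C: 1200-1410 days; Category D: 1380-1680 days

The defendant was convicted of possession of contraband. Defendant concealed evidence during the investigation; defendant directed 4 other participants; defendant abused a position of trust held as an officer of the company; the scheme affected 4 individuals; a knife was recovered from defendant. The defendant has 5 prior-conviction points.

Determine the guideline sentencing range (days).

Base offense level for possession of contraband: 23.
R1 does not apply.
R2 applies (level before this adjustment is 23 ≥ 21, so +5): 23 + 5 = 28.
R3 applies: 28 + 2 = 30.
R4 applies: 30 + 2 = 32.
R5 applies: 32 + 2 = 34.
R6 does not apply.
Level 34 exceeds the maximum of 28; capped at 28.
Final offense level: 28.
Criminal history: 5 prior points → Category B (2-6).
Level 28 falls in the 25-28 band.
Grid: Level 25-28 × Category B = 990-1230 days.

990-1230 days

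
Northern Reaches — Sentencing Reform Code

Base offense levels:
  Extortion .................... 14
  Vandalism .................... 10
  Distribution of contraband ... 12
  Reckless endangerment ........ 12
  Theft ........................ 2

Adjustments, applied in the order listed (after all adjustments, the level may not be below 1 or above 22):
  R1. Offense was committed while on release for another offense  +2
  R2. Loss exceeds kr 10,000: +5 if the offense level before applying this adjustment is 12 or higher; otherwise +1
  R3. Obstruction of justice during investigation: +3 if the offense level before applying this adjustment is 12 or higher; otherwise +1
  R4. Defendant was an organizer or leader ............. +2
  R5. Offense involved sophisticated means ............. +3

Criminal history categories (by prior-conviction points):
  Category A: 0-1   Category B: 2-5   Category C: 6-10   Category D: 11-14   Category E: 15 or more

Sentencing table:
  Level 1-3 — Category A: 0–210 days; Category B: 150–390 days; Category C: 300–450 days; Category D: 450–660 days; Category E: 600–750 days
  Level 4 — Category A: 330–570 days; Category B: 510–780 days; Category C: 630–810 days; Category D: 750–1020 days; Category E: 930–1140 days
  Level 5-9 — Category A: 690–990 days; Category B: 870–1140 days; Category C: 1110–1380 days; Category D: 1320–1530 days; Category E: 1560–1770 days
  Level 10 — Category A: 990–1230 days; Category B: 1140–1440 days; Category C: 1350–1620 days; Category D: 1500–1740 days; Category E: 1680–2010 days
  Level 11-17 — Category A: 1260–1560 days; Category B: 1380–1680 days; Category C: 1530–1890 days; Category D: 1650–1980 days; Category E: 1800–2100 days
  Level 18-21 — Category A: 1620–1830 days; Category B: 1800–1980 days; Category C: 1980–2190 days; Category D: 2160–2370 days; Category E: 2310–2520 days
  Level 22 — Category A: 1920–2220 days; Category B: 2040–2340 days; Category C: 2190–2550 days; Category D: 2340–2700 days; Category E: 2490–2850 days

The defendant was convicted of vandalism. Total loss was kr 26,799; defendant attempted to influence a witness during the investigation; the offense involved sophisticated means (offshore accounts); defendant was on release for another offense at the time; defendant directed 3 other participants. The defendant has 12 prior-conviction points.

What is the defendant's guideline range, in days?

2340-2700 days

Base offense level for vandalism: 10.
R1 applies: 10 + 2 = 12.
R2 applies (level before this adjustment is 12 ≥ 12, so +5): 12 + 5 = 17.
R3 applies (level before this adjustment is 17 ≥ 12, so +3): 17 + 3 = 20.
R4 applies: 20 + 2 = 22.
R5 applies: 22 + 3 = 25.
Level 25 exceeds the maximum of 22; capped at 22.
Final offense level: 22.
Criminal history: 12 prior points → Category D (11-14).
Level 22 falls in the 22 band.
Grid: Level 22 × Category D = 2340-2700 days.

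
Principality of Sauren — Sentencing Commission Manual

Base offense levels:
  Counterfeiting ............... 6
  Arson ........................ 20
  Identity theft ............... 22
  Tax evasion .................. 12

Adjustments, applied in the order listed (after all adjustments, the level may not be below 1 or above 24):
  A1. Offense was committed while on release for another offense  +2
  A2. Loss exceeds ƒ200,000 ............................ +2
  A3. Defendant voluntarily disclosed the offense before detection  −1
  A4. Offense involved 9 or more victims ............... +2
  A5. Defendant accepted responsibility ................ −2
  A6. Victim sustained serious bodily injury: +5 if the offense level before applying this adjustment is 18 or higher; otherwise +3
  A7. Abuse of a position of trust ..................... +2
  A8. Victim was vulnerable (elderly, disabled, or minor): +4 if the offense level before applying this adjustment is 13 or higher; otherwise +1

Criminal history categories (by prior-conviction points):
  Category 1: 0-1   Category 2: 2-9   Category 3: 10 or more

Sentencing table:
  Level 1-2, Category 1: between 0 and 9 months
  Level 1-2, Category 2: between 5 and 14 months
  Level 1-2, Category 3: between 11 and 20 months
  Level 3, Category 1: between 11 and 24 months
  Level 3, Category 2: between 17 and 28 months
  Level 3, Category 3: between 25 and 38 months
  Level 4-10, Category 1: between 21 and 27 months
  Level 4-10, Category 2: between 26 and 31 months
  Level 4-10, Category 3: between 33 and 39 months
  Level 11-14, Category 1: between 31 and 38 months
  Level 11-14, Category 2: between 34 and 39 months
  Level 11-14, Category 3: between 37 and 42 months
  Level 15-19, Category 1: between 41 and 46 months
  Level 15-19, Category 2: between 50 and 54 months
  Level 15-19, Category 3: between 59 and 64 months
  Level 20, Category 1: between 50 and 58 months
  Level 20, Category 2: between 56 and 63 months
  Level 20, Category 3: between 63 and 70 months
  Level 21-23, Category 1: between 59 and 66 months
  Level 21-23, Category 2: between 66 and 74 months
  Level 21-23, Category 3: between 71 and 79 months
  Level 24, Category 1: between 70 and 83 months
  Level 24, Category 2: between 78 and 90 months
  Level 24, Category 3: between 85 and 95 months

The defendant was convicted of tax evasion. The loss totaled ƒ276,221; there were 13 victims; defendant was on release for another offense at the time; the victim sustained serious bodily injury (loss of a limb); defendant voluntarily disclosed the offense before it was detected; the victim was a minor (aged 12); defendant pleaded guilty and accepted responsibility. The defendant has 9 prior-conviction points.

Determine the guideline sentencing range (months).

Base offense level for tax evasion: 12.
A1 applies: 12 + 2 = 14.
A2 applies: 14 + 2 = 16.
A3 applies: 16 − 1 = 15.
A4 applies: 15 + 2 = 17.
A5 applies: 17 − 2 = 15.
A6 applies (level before this adjustment is 15 < 18, so +3): 15 + 3 = 18.
A7 does not apply.
A8 applies (level before this adjustment is 18 ≥ 13, so +4): 18 + 4 = 22.
Final offense level: 22.
Criminal history: 9 prior points → Category 2 (2-9).
Level 22 falls in the 21-23 band.
Grid: Level 21-23 × Category 2 = 66-74 months.

66-74 months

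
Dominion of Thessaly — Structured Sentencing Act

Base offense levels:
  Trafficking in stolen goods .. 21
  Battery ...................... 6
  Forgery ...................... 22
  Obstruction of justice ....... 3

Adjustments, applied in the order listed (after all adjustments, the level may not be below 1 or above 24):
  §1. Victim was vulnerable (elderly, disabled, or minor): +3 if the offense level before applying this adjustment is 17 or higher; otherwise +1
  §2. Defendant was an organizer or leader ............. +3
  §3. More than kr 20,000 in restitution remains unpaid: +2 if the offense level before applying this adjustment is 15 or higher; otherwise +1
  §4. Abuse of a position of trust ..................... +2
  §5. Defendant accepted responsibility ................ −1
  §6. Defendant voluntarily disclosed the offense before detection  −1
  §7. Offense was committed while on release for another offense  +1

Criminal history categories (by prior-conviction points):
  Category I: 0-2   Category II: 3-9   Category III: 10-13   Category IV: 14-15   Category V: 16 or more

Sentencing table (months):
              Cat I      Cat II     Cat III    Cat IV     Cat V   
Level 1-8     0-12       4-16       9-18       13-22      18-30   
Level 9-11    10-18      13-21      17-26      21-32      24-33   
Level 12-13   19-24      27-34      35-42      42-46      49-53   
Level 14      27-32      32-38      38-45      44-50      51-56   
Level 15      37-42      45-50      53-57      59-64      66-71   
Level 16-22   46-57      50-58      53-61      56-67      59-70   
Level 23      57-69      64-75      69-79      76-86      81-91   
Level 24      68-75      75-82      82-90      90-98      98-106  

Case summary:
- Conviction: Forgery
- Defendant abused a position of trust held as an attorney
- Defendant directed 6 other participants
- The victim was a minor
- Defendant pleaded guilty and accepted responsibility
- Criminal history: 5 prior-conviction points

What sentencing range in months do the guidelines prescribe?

Base offense level for forgery: 22.
§1 applies (level before this adjustment is 22 ≥ 17, so +3): 22 + 3 = 25.
§2 applies: 25 + 3 = 28.
§3 does not apply.
§4 applies: 28 + 2 = 30.
§5 applies: 30 − 1 = 29.
§7 does not apply.
Level 29 exceeds the maximum of 24; capped at 24.
Final offense level: 24.
Criminal history: 5 prior points → Category II (3-9).
Level 24 falls in the 24 band.
Grid: Level 24 × Category II = 75-82 months.

75-82 months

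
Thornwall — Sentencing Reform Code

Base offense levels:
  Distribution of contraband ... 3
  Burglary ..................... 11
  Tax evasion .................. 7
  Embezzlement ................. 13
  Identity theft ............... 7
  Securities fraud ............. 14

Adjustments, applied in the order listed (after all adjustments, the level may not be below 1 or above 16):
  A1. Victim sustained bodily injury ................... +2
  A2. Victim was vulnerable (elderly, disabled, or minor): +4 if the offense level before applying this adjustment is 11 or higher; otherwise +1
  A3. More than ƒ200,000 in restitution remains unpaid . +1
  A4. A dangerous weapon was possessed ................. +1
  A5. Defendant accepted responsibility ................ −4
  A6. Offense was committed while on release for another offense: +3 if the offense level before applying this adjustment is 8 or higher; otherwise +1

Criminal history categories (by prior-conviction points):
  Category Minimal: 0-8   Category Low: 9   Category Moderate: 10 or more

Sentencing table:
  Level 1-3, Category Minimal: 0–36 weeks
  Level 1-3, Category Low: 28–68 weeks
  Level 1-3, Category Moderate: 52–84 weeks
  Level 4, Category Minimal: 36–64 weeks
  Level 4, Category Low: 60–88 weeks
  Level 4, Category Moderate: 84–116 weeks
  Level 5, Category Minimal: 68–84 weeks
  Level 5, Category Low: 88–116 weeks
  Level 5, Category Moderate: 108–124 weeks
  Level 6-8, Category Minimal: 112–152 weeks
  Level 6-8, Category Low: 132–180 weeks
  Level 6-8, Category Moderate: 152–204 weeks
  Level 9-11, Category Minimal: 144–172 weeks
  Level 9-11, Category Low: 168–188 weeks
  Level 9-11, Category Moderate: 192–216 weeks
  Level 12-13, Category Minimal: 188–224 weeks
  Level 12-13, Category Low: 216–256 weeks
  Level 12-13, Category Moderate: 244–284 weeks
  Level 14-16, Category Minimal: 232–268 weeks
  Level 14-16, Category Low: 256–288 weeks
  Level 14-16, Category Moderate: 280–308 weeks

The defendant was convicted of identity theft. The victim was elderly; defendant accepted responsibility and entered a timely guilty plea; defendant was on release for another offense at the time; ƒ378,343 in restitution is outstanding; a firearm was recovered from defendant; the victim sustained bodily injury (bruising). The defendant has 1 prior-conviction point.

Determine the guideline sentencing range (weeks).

144-172 weeks

Base offense level for identity theft: 7.
A1 applies: 7 + 2 = 9.
A2 applies (level before this adjustment is 9 < 11, so +1): 9 + 1 = 10.
A3 applies: 10 + 1 = 11.
A4 applies: 11 + 1 = 12.
A5 applies: 12 − 4 = 8.
A6 applies (level before this adjustment is 8 ≥ 8, so +3): 8 + 3 = 11.
Final offense level: 11.
Criminal history: 1 prior point → Category Minimal (0-8).
Level 11 falls in the 9-11 band.
Grid: Level 9-11 × Category Minimal = 144-172 weeks.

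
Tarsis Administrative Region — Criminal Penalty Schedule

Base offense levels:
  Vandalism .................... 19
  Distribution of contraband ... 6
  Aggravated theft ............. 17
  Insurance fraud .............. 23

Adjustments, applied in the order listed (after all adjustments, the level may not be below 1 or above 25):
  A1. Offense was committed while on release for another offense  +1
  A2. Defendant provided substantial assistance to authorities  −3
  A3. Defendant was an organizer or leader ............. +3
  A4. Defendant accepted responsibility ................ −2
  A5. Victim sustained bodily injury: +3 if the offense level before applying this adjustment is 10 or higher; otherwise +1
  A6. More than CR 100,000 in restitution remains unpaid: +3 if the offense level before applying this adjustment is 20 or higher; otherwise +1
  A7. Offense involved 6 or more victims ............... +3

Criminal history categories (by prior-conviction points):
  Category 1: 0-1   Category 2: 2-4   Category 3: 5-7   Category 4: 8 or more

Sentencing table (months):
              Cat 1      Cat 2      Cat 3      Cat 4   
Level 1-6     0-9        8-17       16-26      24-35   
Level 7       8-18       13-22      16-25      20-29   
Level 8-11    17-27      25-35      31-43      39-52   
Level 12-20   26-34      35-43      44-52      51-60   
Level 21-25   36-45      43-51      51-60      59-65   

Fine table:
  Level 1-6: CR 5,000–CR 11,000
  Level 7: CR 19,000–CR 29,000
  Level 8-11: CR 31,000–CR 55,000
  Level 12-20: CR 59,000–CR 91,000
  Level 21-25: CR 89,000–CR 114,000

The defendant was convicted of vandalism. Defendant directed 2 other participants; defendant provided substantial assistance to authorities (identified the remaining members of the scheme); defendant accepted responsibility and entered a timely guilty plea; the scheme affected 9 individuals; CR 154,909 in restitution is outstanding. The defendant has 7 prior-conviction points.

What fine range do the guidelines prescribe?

Base offense level for vandalism: 19.
A2 applies: 19 − 3 = 16.
A3 applies: 16 + 3 = 19.
A4 applies: 19 − 2 = 17.
A6 applies (level before this adjustment is 17 < 20, so +1): 17 + 1 = 18.
A7 applies: 18 + 3 = 21.
Final offense level: 21.
Level 21 falls in the 21-25 band.
Fine table: Level 21-25 → CR 89,000–CR 114,000.

CR 89,000–CR 114,000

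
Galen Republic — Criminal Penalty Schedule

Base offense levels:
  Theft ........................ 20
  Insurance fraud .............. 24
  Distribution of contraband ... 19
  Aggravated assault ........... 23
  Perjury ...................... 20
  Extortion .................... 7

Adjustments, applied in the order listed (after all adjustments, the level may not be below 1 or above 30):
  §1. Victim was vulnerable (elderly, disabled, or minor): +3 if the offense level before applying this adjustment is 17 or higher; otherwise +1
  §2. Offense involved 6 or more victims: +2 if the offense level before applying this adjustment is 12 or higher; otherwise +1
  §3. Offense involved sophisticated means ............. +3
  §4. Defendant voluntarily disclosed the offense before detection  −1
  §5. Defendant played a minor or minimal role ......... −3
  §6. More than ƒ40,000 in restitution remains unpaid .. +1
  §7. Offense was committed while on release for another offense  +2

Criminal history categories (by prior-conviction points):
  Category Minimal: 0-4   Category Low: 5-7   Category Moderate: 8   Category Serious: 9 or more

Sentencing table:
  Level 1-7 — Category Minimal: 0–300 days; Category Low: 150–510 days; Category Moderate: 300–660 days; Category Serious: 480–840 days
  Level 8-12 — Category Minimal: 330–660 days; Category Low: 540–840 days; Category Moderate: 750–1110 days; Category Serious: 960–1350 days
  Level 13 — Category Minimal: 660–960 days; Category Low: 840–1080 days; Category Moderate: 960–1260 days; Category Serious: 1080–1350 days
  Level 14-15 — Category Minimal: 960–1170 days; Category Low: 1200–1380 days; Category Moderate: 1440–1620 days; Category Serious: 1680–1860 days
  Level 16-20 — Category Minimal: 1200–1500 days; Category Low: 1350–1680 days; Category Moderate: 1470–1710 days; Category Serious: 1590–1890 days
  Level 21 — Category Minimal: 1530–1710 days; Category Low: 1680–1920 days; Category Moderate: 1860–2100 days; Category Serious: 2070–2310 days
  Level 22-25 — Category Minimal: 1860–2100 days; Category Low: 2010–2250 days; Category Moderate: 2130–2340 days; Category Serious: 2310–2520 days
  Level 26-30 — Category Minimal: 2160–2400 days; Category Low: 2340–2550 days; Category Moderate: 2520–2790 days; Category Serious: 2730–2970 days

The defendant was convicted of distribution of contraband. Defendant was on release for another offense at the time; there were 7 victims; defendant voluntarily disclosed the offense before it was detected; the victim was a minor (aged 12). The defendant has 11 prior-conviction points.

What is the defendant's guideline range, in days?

2310-2520 days

Base offense level for distribution of contraband: 19.
§1 applies (level before this adjustment is 19 ≥ 17, so +3): 19 + 3 = 22.
§2 applies (level before this adjustment is 22 ≥ 12, so +2): 22 + 2 = 24.
§3 does not apply.
§4 applies: 24 − 1 = 23.
§6 does not apply.
§7 applies: 23 + 2 = 25.
Final offense level: 25.
Criminal history: 11 prior points → Category Serious (9+).
Level 25 falls in the 22-25 band.
Grid: Level 22-25 × Category Serious = 2310-2520 days.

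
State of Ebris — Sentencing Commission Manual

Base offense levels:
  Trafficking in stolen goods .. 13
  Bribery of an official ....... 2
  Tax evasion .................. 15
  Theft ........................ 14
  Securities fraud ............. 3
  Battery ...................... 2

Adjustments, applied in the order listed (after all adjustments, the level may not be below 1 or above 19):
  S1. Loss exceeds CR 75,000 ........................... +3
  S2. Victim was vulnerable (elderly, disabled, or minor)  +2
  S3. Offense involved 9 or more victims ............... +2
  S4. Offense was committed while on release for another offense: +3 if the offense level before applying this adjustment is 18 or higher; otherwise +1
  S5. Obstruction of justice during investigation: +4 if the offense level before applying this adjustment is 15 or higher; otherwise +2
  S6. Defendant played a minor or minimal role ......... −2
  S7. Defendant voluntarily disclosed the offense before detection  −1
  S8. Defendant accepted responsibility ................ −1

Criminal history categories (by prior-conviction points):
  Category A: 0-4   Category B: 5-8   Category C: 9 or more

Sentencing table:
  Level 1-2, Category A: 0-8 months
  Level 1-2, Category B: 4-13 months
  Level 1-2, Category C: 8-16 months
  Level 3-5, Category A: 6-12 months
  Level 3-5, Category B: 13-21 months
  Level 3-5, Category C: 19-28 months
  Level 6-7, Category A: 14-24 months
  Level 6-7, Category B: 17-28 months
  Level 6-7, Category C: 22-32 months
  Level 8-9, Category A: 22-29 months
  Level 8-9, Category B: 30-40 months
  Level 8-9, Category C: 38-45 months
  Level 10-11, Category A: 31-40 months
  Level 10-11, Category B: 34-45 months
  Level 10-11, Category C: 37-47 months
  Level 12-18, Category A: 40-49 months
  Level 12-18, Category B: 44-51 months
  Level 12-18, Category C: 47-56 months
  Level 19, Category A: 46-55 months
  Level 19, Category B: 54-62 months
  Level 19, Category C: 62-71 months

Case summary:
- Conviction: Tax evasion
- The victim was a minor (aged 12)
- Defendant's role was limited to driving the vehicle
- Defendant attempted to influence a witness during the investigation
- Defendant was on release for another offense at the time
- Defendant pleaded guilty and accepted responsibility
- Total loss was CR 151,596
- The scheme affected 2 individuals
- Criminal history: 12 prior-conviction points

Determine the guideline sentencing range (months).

62-71 months

Base offense level for tax evasion: 15.
S1 applies: 15 + 3 = 18.
S2 applies: 18 + 2 = 20.
S3 does not apply.
S4 applies (level before this adjustment is 20 ≥ 18, so +3): 20 + 3 = 23.
S5 applies (level before this adjustment is 23 ≥ 15, so +4): 23 + 4 = 27.
S6 applies: 27 − 2 = 25.
S8 applies: 25 − 1 = 24.
Level 24 exceeds the maximum of 19; capped at 19.
Final offense level: 19.
Criminal history: 12 prior points → Category C (9+).
Level 19 falls in the 19 band.
Grid: Level 19 × Category C = 62-71 months.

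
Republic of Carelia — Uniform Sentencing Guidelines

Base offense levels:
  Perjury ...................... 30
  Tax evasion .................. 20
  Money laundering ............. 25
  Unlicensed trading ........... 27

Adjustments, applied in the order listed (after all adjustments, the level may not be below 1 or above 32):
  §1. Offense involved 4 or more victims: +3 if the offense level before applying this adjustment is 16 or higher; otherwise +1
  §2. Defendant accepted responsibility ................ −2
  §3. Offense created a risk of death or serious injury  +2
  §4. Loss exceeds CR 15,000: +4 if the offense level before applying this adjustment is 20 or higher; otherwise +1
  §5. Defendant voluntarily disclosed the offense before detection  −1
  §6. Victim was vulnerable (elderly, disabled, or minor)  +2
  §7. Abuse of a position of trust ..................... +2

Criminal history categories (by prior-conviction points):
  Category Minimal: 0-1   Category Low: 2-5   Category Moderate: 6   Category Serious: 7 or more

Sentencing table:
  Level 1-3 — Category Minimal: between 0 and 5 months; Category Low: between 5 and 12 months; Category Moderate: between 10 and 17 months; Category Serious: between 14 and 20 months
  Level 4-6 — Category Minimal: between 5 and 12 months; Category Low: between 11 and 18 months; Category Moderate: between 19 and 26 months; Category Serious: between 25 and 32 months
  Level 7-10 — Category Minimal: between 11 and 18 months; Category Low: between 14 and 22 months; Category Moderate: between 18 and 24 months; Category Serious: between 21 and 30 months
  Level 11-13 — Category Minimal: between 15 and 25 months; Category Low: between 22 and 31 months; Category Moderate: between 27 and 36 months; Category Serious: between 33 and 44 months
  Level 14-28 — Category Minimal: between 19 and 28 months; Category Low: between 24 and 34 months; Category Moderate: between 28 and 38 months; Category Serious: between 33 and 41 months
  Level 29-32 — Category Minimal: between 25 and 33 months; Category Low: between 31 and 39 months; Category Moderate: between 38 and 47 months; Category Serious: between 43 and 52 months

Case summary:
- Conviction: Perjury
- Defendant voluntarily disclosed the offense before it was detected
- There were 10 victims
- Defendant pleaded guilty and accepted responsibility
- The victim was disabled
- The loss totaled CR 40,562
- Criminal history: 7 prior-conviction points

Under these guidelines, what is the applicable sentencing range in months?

43-52 months

Base offense level for perjury: 30.
§1 applies (level before this adjustment is 30 ≥ 16, so +3): 30 + 3 = 33.
§2 applies: 33 − 2 = 31.
§4 applies (level before this adjustment is 31 ≥ 20, so +4): 31 + 4 = 35.
§5 applies: 35 − 1 = 34.
§6 applies: 34 + 2 = 36.
Level 36 exceeds the maximum of 32; capped at 32.
Final offense level: 32.
Criminal history: 7 prior points → Category Serious (7+).
Level 32 falls in the 29-32 band.
Grid: Level 29-32 × Category Serious = 43-52 months.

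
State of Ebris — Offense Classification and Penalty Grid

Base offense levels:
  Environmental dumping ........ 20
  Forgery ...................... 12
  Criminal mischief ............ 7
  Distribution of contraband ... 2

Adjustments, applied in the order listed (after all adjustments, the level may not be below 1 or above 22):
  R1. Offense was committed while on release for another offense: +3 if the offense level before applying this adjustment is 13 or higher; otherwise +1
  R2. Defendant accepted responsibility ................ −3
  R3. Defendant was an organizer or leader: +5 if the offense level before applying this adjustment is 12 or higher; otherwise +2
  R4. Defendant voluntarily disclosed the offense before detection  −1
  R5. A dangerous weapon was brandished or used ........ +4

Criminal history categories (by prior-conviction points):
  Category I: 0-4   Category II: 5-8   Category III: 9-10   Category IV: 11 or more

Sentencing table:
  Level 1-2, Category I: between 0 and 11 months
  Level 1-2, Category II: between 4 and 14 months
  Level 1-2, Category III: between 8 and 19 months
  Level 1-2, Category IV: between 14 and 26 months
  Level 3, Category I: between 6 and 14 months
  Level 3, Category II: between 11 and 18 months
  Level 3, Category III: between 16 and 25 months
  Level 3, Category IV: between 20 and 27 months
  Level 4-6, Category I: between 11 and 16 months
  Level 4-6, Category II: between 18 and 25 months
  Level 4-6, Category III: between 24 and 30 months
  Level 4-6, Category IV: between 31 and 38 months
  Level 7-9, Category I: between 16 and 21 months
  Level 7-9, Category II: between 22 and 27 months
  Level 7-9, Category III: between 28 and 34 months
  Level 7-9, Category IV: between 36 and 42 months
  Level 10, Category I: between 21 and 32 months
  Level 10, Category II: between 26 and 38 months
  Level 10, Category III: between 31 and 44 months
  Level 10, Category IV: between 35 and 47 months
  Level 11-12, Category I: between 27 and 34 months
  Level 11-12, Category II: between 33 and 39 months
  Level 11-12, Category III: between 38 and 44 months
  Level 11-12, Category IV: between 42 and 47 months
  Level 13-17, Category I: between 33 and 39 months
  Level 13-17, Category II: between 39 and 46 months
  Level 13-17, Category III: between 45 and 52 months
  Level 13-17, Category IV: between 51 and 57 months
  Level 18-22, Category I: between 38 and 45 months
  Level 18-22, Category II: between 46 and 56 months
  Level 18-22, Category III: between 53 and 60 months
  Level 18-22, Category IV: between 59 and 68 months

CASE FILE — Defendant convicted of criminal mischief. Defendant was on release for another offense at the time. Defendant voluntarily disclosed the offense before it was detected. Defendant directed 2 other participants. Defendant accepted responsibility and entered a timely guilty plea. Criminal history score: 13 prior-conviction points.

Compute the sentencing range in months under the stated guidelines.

Base offense level for criminal mischief: 7.
R1 applies (level before this adjustment is 7 < 13, so +1): 7 + 1 = 8.
R2 applies: 8 − 3 = 5.
R3 applies (level before this adjustment is 5 < 12, so +2): 5 + 2 = 7.
R4 applies: 7 − 1 = 6.
R5 does not apply.
Final offense level: 6.
Criminal history: 13 prior points → Category IV (11+).
Level 6 falls in the 4-6 band.
Grid: Level 4-6 × Category IV = 31-38 months.

31-38 months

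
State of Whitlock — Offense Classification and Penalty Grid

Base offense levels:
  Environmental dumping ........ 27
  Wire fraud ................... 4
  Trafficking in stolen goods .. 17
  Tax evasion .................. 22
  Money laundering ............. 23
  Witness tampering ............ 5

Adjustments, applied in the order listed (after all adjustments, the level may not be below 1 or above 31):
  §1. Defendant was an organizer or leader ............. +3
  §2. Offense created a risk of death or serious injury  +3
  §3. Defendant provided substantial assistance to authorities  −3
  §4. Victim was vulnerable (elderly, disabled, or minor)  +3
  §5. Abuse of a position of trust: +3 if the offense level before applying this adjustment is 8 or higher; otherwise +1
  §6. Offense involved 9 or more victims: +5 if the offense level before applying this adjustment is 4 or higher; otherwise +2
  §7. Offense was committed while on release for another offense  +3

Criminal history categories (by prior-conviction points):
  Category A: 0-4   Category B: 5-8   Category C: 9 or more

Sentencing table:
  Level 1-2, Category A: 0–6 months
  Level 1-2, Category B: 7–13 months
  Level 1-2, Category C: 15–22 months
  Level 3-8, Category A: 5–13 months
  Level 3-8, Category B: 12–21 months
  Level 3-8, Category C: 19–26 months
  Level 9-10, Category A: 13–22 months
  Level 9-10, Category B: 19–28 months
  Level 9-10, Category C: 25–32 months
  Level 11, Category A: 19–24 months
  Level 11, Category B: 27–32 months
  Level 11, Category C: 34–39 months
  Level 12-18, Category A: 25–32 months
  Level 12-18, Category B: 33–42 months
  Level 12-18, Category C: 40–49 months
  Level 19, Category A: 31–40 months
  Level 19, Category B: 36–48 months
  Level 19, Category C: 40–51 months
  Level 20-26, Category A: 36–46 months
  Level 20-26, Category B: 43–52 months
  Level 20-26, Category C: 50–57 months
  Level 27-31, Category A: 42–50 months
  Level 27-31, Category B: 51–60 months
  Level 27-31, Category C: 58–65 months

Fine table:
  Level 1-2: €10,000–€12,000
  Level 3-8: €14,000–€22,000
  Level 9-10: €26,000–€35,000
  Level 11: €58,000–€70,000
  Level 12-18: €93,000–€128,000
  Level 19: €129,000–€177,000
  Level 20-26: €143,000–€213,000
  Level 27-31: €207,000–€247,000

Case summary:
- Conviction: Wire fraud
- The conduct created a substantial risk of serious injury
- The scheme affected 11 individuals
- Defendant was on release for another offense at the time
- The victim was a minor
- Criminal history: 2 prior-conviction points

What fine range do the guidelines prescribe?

€93,000–€128,000

Base offense level for wire fraud: 4.
§2 applies: 4 + 3 = 7.
§4 applies: 7 + 3 = 10.
§6 applies (level before this adjustment is 10 ≥ 4, so +5): 10 + 5 = 15.
§7 applies: 15 + 3 = 18.
Final offense level: 18.
Level 18 falls in the 12-18 band.
Fine table: Level 12-18 → €93,000–€128,000.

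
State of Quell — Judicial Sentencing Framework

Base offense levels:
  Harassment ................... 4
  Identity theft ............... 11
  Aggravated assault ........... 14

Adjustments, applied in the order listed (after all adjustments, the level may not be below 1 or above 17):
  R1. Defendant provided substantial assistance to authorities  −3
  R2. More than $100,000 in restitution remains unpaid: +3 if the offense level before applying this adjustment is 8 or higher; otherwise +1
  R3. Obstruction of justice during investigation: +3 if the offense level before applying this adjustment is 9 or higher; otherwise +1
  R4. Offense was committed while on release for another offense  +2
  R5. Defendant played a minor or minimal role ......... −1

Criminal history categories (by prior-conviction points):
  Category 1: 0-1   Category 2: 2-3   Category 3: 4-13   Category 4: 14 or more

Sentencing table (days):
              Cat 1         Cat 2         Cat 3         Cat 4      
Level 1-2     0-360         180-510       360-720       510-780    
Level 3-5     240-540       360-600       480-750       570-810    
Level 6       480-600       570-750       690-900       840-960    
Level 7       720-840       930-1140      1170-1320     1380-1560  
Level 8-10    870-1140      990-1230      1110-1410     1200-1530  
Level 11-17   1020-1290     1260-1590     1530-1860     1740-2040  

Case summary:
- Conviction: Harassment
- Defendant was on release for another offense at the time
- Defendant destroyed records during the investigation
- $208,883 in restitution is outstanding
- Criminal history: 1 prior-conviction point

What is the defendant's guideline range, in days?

870-1140 days

Base offense level for harassment: 4.
R1 does not apply.
R2 applies (level before this adjustment is 4 < 8, so +1): 4 + 1 = 5.
R3 applies (level before this adjustment is 5 < 9, so +1): 5 + 1 = 6.
R4 applies: 6 + 2 = 8.
R5 does not apply.
Final offense level: 8.
Criminal history: 1 prior point → Category 1 (0-1).
Level 8 falls in the 8-10 band.
Grid: Level 8-10 × Category 1 = 870-1140 days.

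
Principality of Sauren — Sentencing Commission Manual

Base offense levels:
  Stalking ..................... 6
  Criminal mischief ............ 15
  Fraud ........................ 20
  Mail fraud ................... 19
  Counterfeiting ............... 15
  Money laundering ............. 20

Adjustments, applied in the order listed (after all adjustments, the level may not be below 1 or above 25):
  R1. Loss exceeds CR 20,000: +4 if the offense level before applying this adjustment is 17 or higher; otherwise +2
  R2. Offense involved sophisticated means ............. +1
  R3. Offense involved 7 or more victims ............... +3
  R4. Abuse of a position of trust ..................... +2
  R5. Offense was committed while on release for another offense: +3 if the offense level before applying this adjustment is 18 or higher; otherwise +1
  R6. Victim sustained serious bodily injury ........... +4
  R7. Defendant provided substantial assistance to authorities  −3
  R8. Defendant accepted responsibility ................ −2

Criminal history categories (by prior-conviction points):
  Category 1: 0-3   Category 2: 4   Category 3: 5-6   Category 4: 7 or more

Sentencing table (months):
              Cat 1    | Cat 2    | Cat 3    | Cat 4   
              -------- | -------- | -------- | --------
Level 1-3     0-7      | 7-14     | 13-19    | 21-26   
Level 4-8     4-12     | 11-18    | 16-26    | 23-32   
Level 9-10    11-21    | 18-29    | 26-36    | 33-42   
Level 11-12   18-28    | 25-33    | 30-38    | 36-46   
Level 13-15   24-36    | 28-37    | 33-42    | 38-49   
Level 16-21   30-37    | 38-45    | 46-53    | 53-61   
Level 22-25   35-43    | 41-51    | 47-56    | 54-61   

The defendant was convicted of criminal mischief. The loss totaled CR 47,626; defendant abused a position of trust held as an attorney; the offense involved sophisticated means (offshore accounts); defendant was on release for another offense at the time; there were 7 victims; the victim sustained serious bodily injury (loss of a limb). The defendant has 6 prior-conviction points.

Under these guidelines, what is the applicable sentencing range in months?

47-56 months

Base offense level for criminal mischief: 15.
R1 applies (level before this adjustment is 15 < 17, so +2): 15 + 2 = 17.
R2 applies: 17 + 1 = 18.
R3 applies: 18 + 3 = 21.
R4 applies: 21 + 2 = 23.
R5 applies (level before this adjustment is 23 ≥ 18, so +3): 23 + 3 = 26.
R6 applies: 26 + 4 = 30.
R7 does not apply.
R8 does not apply.
Level 30 exceeds the maximum of 25; capped at 25.
Final offense level: 25.
Criminal history: 6 prior points → Category 3 (5-6).
Level 25 falls in the 22-25 band.
Grid: Level 22-25 × Category 3 = 47-56 months.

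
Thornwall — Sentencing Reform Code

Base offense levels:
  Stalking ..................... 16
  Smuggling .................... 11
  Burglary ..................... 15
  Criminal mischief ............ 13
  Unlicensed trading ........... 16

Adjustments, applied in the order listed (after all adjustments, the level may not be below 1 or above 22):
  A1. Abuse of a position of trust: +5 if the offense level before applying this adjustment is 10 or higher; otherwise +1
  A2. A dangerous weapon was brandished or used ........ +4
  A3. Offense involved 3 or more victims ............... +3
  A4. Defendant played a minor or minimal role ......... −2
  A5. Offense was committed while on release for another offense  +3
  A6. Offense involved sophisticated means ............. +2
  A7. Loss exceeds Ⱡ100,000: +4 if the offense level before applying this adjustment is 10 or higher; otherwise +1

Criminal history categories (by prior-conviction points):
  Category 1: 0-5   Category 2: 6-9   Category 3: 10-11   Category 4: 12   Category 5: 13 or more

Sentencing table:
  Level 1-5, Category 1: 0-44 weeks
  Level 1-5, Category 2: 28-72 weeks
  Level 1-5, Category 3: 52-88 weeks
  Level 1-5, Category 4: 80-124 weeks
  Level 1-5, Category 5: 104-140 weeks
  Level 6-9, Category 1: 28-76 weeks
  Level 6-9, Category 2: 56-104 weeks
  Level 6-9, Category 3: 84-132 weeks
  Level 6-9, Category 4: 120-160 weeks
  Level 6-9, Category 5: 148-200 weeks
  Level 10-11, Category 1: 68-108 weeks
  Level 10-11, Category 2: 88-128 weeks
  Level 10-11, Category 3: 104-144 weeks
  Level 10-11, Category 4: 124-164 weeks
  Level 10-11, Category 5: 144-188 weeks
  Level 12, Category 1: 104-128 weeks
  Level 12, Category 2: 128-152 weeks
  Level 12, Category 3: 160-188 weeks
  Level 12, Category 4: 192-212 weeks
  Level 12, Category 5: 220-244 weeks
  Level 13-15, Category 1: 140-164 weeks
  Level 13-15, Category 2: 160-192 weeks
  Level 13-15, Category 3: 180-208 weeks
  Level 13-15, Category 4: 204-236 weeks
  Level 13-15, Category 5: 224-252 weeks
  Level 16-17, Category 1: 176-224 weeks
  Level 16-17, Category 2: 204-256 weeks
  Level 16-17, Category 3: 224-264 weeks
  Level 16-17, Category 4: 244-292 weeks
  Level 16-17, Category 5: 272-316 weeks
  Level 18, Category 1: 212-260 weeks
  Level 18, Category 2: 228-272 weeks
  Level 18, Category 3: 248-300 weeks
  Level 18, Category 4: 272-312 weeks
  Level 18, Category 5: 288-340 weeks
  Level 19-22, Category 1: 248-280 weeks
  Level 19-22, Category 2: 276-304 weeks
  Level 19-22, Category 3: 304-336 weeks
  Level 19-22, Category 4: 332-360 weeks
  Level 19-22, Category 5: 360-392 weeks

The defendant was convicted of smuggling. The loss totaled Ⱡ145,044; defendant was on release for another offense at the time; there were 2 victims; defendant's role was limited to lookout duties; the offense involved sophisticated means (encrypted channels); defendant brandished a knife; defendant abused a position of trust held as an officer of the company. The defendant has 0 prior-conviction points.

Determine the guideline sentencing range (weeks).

Base offense level for smuggling: 11.
A1 applies (level before this adjustment is 11 ≥ 10, so +5): 11 + 5 = 16.
A2 applies: 16 + 4 = 20.
A3 does not apply.
A4 applies: 20 − 2 = 18.
A5 applies: 18 + 3 = 21.
A6 applies: 21 + 2 = 23.
A7 applies (level before this adjustment is 23 ≥ 10, so +4): 23 + 4 = 27.
Level 27 exceeds the maximum of 22; capped at 22.
Final offense level: 22.
Criminal history: 0 prior points → Category 1 (0-5).
Level 22 falls in the 19-22 band.
Grid: Level 19-22 × Category 1 = 248-280 weeks.

248-280 weeks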